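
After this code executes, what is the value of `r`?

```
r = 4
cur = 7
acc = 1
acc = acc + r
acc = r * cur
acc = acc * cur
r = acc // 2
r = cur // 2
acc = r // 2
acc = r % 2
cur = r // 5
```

3

acc = 1+4 = 5
acc = 4*7 = 28
acc = 28*7 = 196
r = 196//2 = 98
r = 7//2 = 3
acc = 3//2 = 1
acc = 3%2 = 1
cur = 3//5 = 0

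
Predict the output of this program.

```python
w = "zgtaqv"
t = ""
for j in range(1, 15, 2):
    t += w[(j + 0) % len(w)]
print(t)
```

j=1: add w[1]='g' → 'g'
j=3: add w[3]='a' → 'ga'
j=5: add w[5]='v' → 'gav'
j=7: add w[1]='g' → 'gavg'
j=9: add w[3]='a' → 'gavga'
j=11: add w[5]='v' → 'gavgav'
j=13: add w[1]='g' → 'gavgavg'

gavgavg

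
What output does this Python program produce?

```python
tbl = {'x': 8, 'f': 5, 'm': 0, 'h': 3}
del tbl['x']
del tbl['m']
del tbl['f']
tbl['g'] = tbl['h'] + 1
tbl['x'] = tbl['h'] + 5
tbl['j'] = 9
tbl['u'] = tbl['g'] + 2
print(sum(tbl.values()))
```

30

del 'x' → {'f': 5, 'm': 0, 'h': 3}
del 'm' → {'f': 5, 'h': 3}
del 'f' → {'h': 3}
tbl['g'] = tbl['h']+1 = 4 → {'h': 3, 'g': 4}
tbl['x'] = tbl['h']+5 = 8 → {'h': 3, 'g': 4, 'x': 8}
tbl['j'] = 9 → {'h': 3, 'g': 4, 'x': 8, 'j': 9}
tbl['u'] = tbl['g']+2 = 6 → {'h': 3, 'g': 4, 'x': 8, 'j': 9, 'u': 6}
sum of values = 30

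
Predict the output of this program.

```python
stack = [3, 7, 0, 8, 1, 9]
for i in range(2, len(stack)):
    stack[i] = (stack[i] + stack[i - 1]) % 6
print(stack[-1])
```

1

i=2: stack[2] = (0+7)%6 = 1 → [3, 7, 1, 8, 1, 9]
i=3: stack[3] = (8+1)%6 = 3 → [3, 7, 1, 3, 1, 9]
i=4: stack[4] = (1+3)%6 = 4 → [3, 7, 1, 3, 4, 9]
i=5: stack[5] = (9+4)%6 = 1 → [3, 7, 1, 3, 4, 1]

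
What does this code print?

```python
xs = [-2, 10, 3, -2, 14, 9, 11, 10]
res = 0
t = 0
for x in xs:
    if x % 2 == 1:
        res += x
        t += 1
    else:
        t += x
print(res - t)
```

-10

x=-2: not odd; t=-2
x=10: not odd; t=8
x=3: odd, res = 0+3 = 3; t=9
x=-2: not odd; t=7
x=14: not odd; t=21
x=9: odd, res = 3+9 = 12; t=22
x=11: odd, res = 12+11 = 23; t=23
x=10: not odd; t=33
res-t = 23-33 = -10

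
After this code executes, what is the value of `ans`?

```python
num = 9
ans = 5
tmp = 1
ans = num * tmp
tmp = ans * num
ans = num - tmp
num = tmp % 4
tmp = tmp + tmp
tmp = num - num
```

ans = 9*1 = 9
tmp = 9*9 = 81
ans = 9-81 = -72
num = 81%4 = 1
tmp = 81+81 = 162
tmp = 1-1 = 0

-72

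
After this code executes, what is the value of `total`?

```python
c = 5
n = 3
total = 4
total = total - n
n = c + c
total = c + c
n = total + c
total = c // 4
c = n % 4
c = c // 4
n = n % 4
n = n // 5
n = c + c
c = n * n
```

1

total = 4-3 = 1
n = 5+5 = 10
total = 5+5 = 10
n = 10+5 = 15
total = 5//4 = 1
c = 15%4 = 3
c = 3//4 = 0
n = 15%4 = 3
n = 3//5 = 0
n = 0+0 = 0
c = 0*0 = 0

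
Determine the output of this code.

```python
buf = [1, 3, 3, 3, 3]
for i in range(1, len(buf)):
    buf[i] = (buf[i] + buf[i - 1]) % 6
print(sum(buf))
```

i=1: buf[1] = (3+1)%6 = 4 → [1, 4, 3, 3, 3]
i=2: buf[2] = (3+4)%6 = 1 → [1, 4, 1, 3, 3]
i=3: buf[3] = (3+1)%6 = 4 → [1, 4, 1, 4, 3]
i=4: buf[4] = (3+4)%6 = 1 → [1, 4, 1, 4, 1]
sum = 11

11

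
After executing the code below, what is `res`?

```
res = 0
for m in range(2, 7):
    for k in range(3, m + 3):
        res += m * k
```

445

m=2,k=3: res = 0+6 = 6
m=2,k=4: res = 6+8 = 14
m=3,k=3: res = 14+9 = 23
m=3,k=4: res = 23+12 = 35
m=3,k=5: res = 35+15 = 50
m=4,k=3: res = 50+12 = 62
m=4,k=4: res = 62+16 = 78
m=4,k=5: res = 78+20 = 98
m=4,k=6: res = 98+24 = 122
m=5,k=3: res = 122+15 = 137
m=5,k=4: res = 137+20 = 157
m=5,k=5: res = 157+25 = 182
m=5,k=6: res = 182+30 = 212
m=5,k=7: res = 212+35 = 247
m=6,k=3: res = 247+18 = 265
m=6,k=4: res = 265+24 = 289
m=6,k=5: res = 289+30 = 319
m=6,k=6: res = 319+36 = 355
m=6,k=7: res = 355+42 = 397
m=6,k=8: res = 397+48 = 445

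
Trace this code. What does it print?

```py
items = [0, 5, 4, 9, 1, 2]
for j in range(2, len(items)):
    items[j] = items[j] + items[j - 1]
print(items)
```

j=2: items[2] = 4+5 = 9 → [0, 5, 9, 9, 1, 2]
j=3: items[3] = 9+9 = 18 → [0, 5, 9, 18, 1, 2]
j=4: items[4] = 1+18 = 19 → [0, 5, 9, 18, 19, 2]
j=5: items[5] = 2+19 = 21 → [0, 5, 9, 18, 19, 21]

[0, 5, 9, 18, 19, 21]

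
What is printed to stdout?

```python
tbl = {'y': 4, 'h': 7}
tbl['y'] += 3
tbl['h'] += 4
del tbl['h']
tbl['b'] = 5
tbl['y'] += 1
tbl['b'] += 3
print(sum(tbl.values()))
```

tbl['y'] = 4+3 = 7 → {'y': 7, 'h': 7}
tbl['h'] = 7+4 = 11 → {'y': 7, 'h': 11}
del 'h' → {'y': 7}
tbl['b'] = 5 → {'y': 7, 'b': 5}
tbl['y'] = 7+1 = 8 → {'y': 8, 'b': 5}
tbl['b'] = 5+3 = 8 → {'y': 8, 'b': 8}
sum of values = 16

16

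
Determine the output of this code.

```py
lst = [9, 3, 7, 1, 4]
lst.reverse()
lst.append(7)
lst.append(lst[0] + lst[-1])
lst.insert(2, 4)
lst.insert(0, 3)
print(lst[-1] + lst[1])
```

reverse → [4, 1, 7, 3, 9]
append 7 → [4, 1, 7, 3, 9, 7]
append lst[0]+lst[-1] = 4+7 = 11 → [4, 1, 7, 3, 9, 7, 11]
insert 4 at 2 → [4, 1, 4, 7, 3, 9, 7, 11]
insert 3 at 0 → [3, 4, 1, 4, 7, 3, 9, 7, 11]
lst[-1]+lst[1] = 11+4 = 15

15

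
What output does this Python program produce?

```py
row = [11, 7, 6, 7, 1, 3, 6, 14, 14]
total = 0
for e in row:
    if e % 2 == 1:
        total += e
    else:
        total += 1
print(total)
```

e=11: odd, total = 0+11 = 11
e=7: odd, total = 11+7 = 18
e=6: not odd, total = 18+1 = 19
e=7: odd, total = 19+7 = 26
e=1: odd, total = 26+1 = 27
e=3: odd, total = 27+3 = 30
e=6: not odd, total = 30+1 = 31
e=14: not odd, total = 31+1 = 32
e=14: not odd, total = 32+1 = 33

33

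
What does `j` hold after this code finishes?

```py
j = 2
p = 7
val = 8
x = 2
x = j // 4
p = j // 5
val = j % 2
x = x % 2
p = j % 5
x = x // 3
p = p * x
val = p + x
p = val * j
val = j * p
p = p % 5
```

x = 2//4 = 0
p = 2//5 = 0
val = 2%2 = 0
x = 0%2 = 0
p = 2%5 = 2
x = 0//3 = 0
p = 2*0 = 0
val = 0+0 = 0
p = 0*2 = 0
val = 2*0 = 0
p = 0%5 = 0

2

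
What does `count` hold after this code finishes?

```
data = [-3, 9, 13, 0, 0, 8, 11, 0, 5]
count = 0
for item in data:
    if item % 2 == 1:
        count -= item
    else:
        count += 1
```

-31

item=-3: odd, count = 0-(-3) = 3
item=9: odd, count = 3-9 = -6
item=13: odd, count = (-6)-13 = -19
item=0: not odd, count = (-19)+1 = -18
item=0: not odd, count = (-18)+1 = -17
item=8: not odd, count = (-17)+1 = -16
item=11: odd, count = (-16)-11 = -27
item=0: not odd, count = (-27)+1 = -26
item=5: odd, count = (-26)-5 = -31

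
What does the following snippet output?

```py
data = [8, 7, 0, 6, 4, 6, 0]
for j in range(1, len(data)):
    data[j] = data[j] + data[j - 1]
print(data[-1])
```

31

j=1: data[1] = 7+8 = 15 → [8, 15, 0, 6, 4, 6, 0]
j=2: data[2] = 0+15 = 15 → [8, 15, 15, 6, 4, 6, 0]
j=3: data[3] = 6+15 = 21 → [8, 15, 15, 21, 4, 6, 0]
j=4: data[4] = 4+21 = 25 → [8, 15, 15, 21, 25, 6, 0]
j=5: data[5] = 6+25 = 31 → [8, 15, 15, 21, 25, 31, 0]
j=6: data[6] = 0+31 = 31 → [8, 15, 15, 21, 25, 31, 31]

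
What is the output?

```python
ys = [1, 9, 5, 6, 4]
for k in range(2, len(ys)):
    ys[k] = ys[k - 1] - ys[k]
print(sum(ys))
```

6

k=2: ys[2] = 9-5 = 4 → [1, 9, 4, 6, 4]
k=3: ys[3] = 4-6 = -2 → [1, 9, 4, -2, 4]
k=4: ys[4] = (-2)-4 = -6 → [1, 9, 4, -2, -6]
sum = 6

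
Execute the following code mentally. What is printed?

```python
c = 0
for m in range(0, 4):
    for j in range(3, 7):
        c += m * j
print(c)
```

m=0,j=3: c = 0+0 = 0
m=0,j=4: c = 0+0 = 0
m=0,j=5: c = 0+0 = 0
m=0,j=6: c = 0+0 = 0
m=1,j=3: c = 0+3 = 3
m=1,j=4: c = 3+4 = 7
m=1,j=5: c = 7+5 = 12
m=1,j=6: c = 12+6 = 18
m=2,j=3: c = 18+6 = 24
m=2,j=4: c = 24+8 = 32
m=2,j=5: c = 32+10 = 42
m=2,j=6: c = 42+12 = 54
m=3,j=3: c = 54+9 = 63
m=3,j=4: c = 63+12 = 75
m=3,j=5: c = 75+15 = 90
m=3,j=6: c = 90+18 = 108

108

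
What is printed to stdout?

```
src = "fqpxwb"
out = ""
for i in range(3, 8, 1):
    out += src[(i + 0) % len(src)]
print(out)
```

xwbfq

i=3: add src[3]='x' → 'x'
i=4: add src[4]='w' → 'xw'
i=5: add src[5]='b' → 'xwb'
i=6: add src[0]='f' → 'xwbf'
i=7: add src[1]='q' → 'xwbfq'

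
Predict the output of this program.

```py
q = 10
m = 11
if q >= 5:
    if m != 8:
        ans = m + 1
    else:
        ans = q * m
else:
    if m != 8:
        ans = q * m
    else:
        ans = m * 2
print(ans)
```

q=10, m=11
q >= 5 is True; m != 8 is True
→ ans = m + 1 = 12

12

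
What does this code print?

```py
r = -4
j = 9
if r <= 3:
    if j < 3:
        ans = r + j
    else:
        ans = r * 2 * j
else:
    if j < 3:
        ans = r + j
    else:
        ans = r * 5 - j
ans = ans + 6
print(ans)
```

-66

r=-4, j=9
r <= 3 is True; j < 3 is False
→ ans = r * 2 * j = -72
ans = (-72)+6 = -66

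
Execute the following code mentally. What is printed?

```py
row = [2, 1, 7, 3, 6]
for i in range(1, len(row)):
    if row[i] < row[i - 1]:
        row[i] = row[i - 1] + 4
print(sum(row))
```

i=1: 1<2, row[1] = 2+4 = 6 → [2, 6, 7, 3, 6]
i=2: 7>=6, unchanged → [2, 6, 7, 3, 6]
i=3: 3<7, row[3] = 7+4 = 11 → [2, 6, 7, 11, 6]
i=4: 6<11, row[4] = 11+4 = 15 → [2, 6, 7, 11, 15]
sum = 41

41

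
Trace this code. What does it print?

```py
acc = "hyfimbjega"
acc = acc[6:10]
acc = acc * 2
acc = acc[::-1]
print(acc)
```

slice [6:10] → 'jega'
repeat ×2 → 'jegajega'
reverse → 'agejagej'

agejagej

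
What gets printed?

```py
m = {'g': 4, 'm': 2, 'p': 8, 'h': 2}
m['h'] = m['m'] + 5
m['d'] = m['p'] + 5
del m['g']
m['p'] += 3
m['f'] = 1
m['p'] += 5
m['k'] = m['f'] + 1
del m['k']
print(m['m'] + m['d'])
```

15

m['h'] = m['m']+5 = 7 → {'g': 4, 'm': 2, 'p': 8, 'h': 7}
m['d'] = m['p']+5 = 13 → {'g': 4, 'm': 2, 'p': 8, 'h': 7, 'd': 13}
del 'g' → {'m': 2, 'p': 8, 'h': 7, 'd': 13}
m['p'] = 8+3 = 11 → {'m': 2, 'p': 11, 'h': 7, 'd': 13}
m['f'] = 1 → {'m': 2, 'p': 11, 'h': 7, 'd': 13, 'f': 1}
m['p'] = 11+5 = 16 → {'m': 2, 'p': 16, 'h': 7, 'd': 13, 'f': 1}
m['k'] = m['f']+1 = 2 → {'m': 2, 'p': 16, 'h': 7, 'd': 13, 'f': 1, 'k': 2}
del 'k' → {'m': 2, 'p': 16, 'h': 7, 'd': 13, 'f': 1}
m['m']+m['d'] = 2+13 = 15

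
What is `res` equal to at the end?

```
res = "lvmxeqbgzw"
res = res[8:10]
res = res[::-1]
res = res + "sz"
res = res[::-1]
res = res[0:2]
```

'zs'

slice [8:10] → 'zw'
reverse → 'wz'
+ 'sz' → 'wzsz'
reverse → 'zszw'
slice [0:2] → 'zs'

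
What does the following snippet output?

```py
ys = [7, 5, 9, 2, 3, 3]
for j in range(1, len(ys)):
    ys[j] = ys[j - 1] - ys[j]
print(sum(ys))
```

-34

j=1: ys[1] = 7-5 = 2 → [7, 2, 9, 2, 3, 3]
j=2: ys[2] = 2-9 = -7 → [7, 2, -7, 2, 3, 3]
j=3: ys[3] = (-7)-2 = -9 → [7, 2, -7, -9, 3, 3]
j=4: ys[4] = (-9)-3 = -12 → [7, 2, -7, -9, -12, 3]
j=5: ys[5] = (-12)-3 = -15 → [7, 2, -7, -9, -12, -15]
sum = -34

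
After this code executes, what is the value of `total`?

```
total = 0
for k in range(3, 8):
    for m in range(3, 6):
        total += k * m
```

300

k=3,m=3: total = 0+9 = 9
k=3,m=4: total = 9+12 = 21
k=3,m=5: total = 21+15 = 36
k=4,m=3: total = 36+12 = 48
k=4,m=4: total = 48+16 = 64
k=4,m=5: total = 64+20 = 84
k=5,m=3: total = 84+15 = 99
k=5,m=4: total = 99+20 = 119
k=5,m=5: total = 119+25 = 144
k=6,m=3: total = 144+18 = 162
k=6,m=4: total = 162+24 = 186
k=6,m=5: total = 186+30 = 216
k=7,m=3: total = 216+21 = 237
k=7,m=4: total = 237+28 = 265
k=7,m=5: total = 265+35 = 300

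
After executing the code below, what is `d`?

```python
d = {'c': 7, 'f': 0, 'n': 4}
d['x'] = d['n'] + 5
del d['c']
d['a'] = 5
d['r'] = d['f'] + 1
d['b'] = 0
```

{'f': 0, 'n': 4, 'x': 9, 'a': 5, 'r': 1, 'b': 0}

d['x'] = d['n']+5 = 9 → {'c': 7, 'f': 0, 'n': 4, 'x': 9}
del 'c' → {'f': 0, 'n': 4, 'x': 9}
d['a'] = 5 → {'f': 0, 'n': 4, 'x': 9, 'a': 5}
d['r'] = d['f']+1 = 1 → {'f': 0, 'n': 4, 'x': 9, 'a': 5, 'r': 1}
d['b'] = 0 → {'f': 0, 'n': 4, 'x': 9, 'a': 5, 'r': 1, 'b': 0}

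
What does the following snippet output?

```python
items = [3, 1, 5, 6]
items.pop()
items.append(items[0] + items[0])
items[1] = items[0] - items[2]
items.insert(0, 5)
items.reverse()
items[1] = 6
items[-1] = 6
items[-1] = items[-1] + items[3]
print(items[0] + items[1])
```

12

pop() removes 6 → [3, 1, 5]
append items[0]+items[0] = 3+3 = 6 → [3, 1, 5, 6]
items[1] = items[0]-items[2] = 3-5 = -2 → [3, -2, 5, 6]
insert 5 at 0 → [5, 3, -2, 5, 6]
reverse → [6, 5, -2, 3, 5]
items[1] = 6 → [6, 6, -2, 3, 5]
items[-1] = 6 → [6, 6, -2, 3, 6]
items[-1] = items[-1]+items[3] = 6+3 = 9 → [6, 6, -2, 3, 9]
items[0]+items[1] = 6+6 = 12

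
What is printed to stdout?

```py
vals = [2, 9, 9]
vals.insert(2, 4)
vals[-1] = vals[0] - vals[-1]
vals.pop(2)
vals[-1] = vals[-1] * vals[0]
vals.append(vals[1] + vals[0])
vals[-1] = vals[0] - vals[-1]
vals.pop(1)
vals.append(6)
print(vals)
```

[2, -14, -9, 6]

insert 4 at 2 → [2, 9, 4, 9]
vals[-1] = vals[0]-vals[-1] = 2-9 = -7 → [2, 9, 4, -7]
pop(2) removes 4 → [2, 9, -7]
vals[-1] = vals[-1]*vals[0] = (-7)*2 = -14 → [2, 9, -14]
append vals[1]+vals[0] = 9+2 = 11 → [2, 9, -14, 11]
vals[-1] = vals[0]-vals[-1] = 2-11 = -9 → [2, 9, -14, -9]
pop(1) removes 9 → [2, -14, -9]
append 6 → [2, -14, -9, 6]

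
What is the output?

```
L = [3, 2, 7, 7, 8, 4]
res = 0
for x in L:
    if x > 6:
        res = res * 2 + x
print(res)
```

50

x=3: not >6
x=2: not >6
x=7: >6, res = 0*2+7 = 7
x=7: >6, res = 7*2+7 = 21
x=8: >6, res = 21*2+8 = 50
x=4: not >6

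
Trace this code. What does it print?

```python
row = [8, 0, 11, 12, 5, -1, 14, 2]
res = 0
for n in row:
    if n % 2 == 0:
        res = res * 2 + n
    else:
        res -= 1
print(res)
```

190

n=8: even, res = 0*2+8 = 8
n=0: even, res = 8*2+0 = 16
n=11: not even, res = 16-1 = 15
n=12: even, res = 15*2+12 = 42
n=5: not even, res = 42-1 = 41
n=-1: not even, res = 41-1 = 40
n=14: even, res = 40*2+14 = 94
n=2: even, res = 94*2+2 = 190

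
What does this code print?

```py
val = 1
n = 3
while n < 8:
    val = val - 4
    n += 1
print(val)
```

-19

n=3: val = 1-4 = -3
n=4: val = (-3)-4 = -7
n=5: val = (-7)-4 = -11
n=6: val = (-11)-4 = -15
n=7: val = (-15)-4 = -19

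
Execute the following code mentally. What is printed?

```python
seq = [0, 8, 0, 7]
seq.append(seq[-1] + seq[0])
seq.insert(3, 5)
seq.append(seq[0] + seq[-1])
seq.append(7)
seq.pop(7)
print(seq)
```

[0, 8, 0, 5, 7, 7, 7]

append seq[-1]+seq[0] = 7+0 = 7 → [0, 8, 0, 7, 7]
insert 5 at 3 → [0, 8, 0, 5, 7, 7]
append seq[0]+seq[-1] = 0+7 = 7 → [0, 8, 0, 5, 7, 7, 7]
append 7 → [0, 8, 0, 5, 7, 7, 7, 7]
pop(7) removes 7 → [0, 8, 0, 5, 7, 7, 7]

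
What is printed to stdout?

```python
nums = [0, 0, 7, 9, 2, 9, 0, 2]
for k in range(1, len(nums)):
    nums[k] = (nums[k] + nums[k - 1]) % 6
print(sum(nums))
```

16

k=1: nums[1] = (0+0)%6 = 0 → [0, 0, 7, 9, 2, 9, 0, 2]
k=2: nums[2] = (7+0)%6 = 1 → [0, 0, 1, 9, 2, 9, 0, 2]
k=3: nums[3] = (9+1)%6 = 4 → [0, 0, 1, 4, 2, 9, 0, 2]
k=4: nums[4] = (2+4)%6 = 0 → [0, 0, 1, 4, 0, 9, 0, 2]
k=5: nums[5] = (9+0)%6 = 3 → [0, 0, 1, 4, 0, 3, 0, 2]
k=6: nums[6] = (0+3)%6 = 3 → [0, 0, 1, 4, 0, 3, 3, 2]
k=7: nums[7] = (2+3)%6 = 5 → [0, 0, 1, 4, 0, 3, 3, 5]
sum = 16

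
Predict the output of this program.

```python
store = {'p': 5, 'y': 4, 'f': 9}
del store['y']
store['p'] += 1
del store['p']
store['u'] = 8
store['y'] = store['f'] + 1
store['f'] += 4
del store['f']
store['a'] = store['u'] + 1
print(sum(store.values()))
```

del 'y' → {'p': 5, 'f': 9}
store['p'] = 5+1 = 6 → {'p': 6, 'f': 9}
del 'p' → {'f': 9}
store['u'] = 8 → {'f': 9, 'u': 8}
store['y'] = store['f']+1 = 10 → {'f': 9, 'u': 8, 'y': 10}
store['f'] = 9+4 = 13 → {'f': 13, 'u': 8, 'y': 10}
del 'f' → {'u': 8, 'y': 10}
store['a'] = store['u']+1 = 9 → {'u': 8, 'y': 10, 'a': 9}
sum of values = 27

27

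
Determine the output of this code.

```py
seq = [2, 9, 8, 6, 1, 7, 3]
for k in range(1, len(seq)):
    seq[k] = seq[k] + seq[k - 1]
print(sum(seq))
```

152

k=1: seq[1] = 9+2 = 11 → [2, 11, 8, 6, 1, 7, 3]
k=2: seq[2] = 8+11 = 19 → [2, 11, 19, 6, 1, 7, 3]
k=3: seq[3] = 6+19 = 25 → [2, 11, 19, 25, 1, 7, 3]
k=4: seq[4] = 1+25 = 26 → [2, 11, 19, 25, 26, 7, 3]
k=5: seq[5] = 7+26 = 33 → [2, 11, 19, 25, 26, 33, 3]
k=6: seq[6] = 3+33 = 36 → [2, 11, 19, 25, 26, 33, 36]
sum = 152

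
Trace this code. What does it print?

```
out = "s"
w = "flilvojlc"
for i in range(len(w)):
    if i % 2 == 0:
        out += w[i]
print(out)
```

sfivjc

i=0: add 'f' → 'sf'
i=1: skip
i=2: add 'i' → 'sfi'
i=3: skip
i=4: add 'v' → 'sfiv'
i=5: skip
i=6: add 'j' → 'sfivj'
i=7: skip
i=8: add 'c' → 'sfivjc'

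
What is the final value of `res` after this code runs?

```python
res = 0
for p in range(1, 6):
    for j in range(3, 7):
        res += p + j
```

150

p=1,j=3: res = 0+4 = 4
p=1,j=4: res = 4+5 = 9
p=1,j=5: res = 9+6 = 15
p=1,j=6: res = 15+7 = 22
p=2,j=3: res = 22+5 = 27
p=2,j=4: res = 27+6 = 33
p=2,j=5: res = 33+7 = 40
p=2,j=6: res = 40+8 = 48
p=3,j=3: res = 48+6 = 54
p=3,j=4: res = 54+7 = 61
p=3,j=5: res = 61+8 = 69
p=3,j=6: res = 69+9 = 78
p=4,j=3: res = 78+7 = 85
p=4,j=4: res = 85+8 = 93
p=4,j=5: res = 93+9 = 102
p=4,j=6: res = 102+10 = 112
p=5,j=3: res = 112+8 = 120
p=5,j=4: res = 120+9 = 129
p=5,j=5: res = 129+10 = 139
p=5,j=6: res = 139+11 = 150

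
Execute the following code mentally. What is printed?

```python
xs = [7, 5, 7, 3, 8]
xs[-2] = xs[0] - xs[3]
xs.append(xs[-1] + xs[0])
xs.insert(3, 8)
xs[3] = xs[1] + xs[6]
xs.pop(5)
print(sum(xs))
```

58

xs[-2] = xs[0]-xs[3] = 7-3 = 4 → [7, 5, 7, 4, 8]
append xs[-1]+xs[0] = 8+7 = 15 → [7, 5, 7, 4, 8, 15]
insert 8 at 3 → [7, 5, 7, 8, 4, 8, 15]
xs[3] = xs[1]+xs[6] = 5+15 = 20 → [7, 5, 7, 20, 4, 8, 15]
pop(5) removes 8 → [7, 5, 7, 20, 4, 15]
sum = 58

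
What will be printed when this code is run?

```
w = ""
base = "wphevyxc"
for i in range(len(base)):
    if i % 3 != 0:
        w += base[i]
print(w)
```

phvyc

i=0: skip
i=1: add 'p' → 'p'
i=2: add 'h' → 'ph'
i=3: skip
i=4: add 'v' → 'phv'
i=5: add 'y' → 'phvy'
i=6: skip
i=7: add 'c' → 'phvyc'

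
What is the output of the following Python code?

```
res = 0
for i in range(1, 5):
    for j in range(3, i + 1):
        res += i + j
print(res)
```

21

i=3,j=3: res = 0+6 = 6
i=4,j=3: res = 6+7 = 13
i=4,j=4: res = 13+8 = 21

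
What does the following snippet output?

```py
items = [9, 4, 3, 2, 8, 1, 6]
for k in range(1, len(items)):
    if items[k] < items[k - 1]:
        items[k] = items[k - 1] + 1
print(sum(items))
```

84

k=1: 4<9, items[1] = 9+1 = 10 → [9, 10, 3, 2, 8, 1, 6]
k=2: 3<10, items[2] = 10+1 = 11 → [9, 10, 11, 2, 8, 1, 6]
k=3: 2<11, items[3] = 11+1 = 12 → [9, 10, 11, 12, 8, 1, 6]
k=4: 8<12, items[4] = 12+1 = 13 → [9, 10, 11, 12, 13, 1, 6]
k=5: 1<13, items[5] = 13+1 = 14 → [9, 10, 11, 12, 13, 14, 6]
k=6: 6<14, items[6] = 14+1 = 15 → [9, 10, 11, 12, 13, 14, 15]
sum = 84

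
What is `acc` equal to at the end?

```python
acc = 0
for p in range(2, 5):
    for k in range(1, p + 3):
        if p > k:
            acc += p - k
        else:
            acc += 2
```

p=2,k=1: 2>1, acc = 0+1 = 1
p=2,k=2: not 2>2, acc = 1+2 = 3
p=2,k=3: not 2>3, acc = 3+2 = 5
p=2,k=4: not 2>4, acc = 5+2 = 7
p=3,k=1: 3>1, acc = 7+2 = 9
p=3,k=2: 3>2, acc = 9+1 = 10
p=3,k=3: not 3>3, acc = 10+2 = 12
p=3,k=4: not 3>4, acc = 12+2 = 14
p=3,k=5: not 3>5, acc = 14+2 = 16
p=4,k=1: 4>1, acc = 16+3 = 19
p=4,k=2: 4>2, acc = 19+2 = 21
p=4,k=3: 4>3, acc = 21+1 = 22
p=4,k=4: not 4>4, acc = 22+2 = 24
p=4,k=5: not 4>5, acc = 24+2 = 26
p=4,k=6: not 4>6, acc = 26+2 = 28

28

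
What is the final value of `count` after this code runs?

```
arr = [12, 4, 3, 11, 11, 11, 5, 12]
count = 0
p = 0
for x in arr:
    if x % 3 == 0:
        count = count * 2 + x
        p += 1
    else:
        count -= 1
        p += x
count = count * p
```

x=12: %3==0, count = 0*2+12 = 12; p=1
x=4: not %3==0, count = 12-1 = 11; p=5
x=3: %3==0, count = 11*2+3 = 25; p=6
x=11: not %3==0, count = 25-1 = 24; p=17
x=11: not %3==0, count = 24-1 = 23; p=28
x=11: not %3==0, count = 23-1 = 22; p=39
x=5: not %3==0, count = 22-1 = 21; p=44
x=12: %3==0, count = 21*2+12 = 54; p=45
count*p = 54*45 = 2430

2430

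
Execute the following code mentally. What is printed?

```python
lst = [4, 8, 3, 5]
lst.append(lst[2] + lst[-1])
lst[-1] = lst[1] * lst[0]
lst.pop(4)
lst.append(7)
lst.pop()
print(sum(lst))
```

20

append lst[2]+lst[-1] = 3+5 = 8 → [4, 8, 3, 5, 8]
lst[-1] = lst[1]*lst[0] = 8*4 = 32 → [4, 8, 3, 5, 32]
pop(4) removes 32 → [4, 8, 3, 5]
append 7 → [4, 8, 3, 5, 7]
pop() removes 7 → [4, 8, 3, 5]
sum = 20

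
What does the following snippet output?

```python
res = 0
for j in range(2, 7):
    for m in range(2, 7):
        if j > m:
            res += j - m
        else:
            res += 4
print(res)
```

80

j=2,m=2: not 2>2, res = 0+4 = 4
j=2,m=3: not 2>3, res = 4+4 = 8
j=2,m=4: not 2>4, res = 8+4 = 12
j=2,m=5: not 2>5, res = 12+4 = 16
j=2,m=6: not 2>6, res = 16+4 = 20
j=3,m=2: 3>2, res = 20+1 = 21
j=3,m=3: not 3>3, res = 21+4 = 25
j=3,m=4: not 3>4, res = 25+4 = 29
j=3,m=5: not 3>5, res = 29+4 = 33
j=3,m=6: not 3>6, res = 33+4 = 37
j=4,m=2: 4>2, res = 37+2 = 39
j=4,m=3: 4>3, res = 39+1 = 40
j=4,m=4: not 4>4, res = 40+4 = 44
j=4,m=5: not 4>5, res = 44+4 = 48
j=4,m=6: not 4>6, res = 48+4 = 52
j=5,m=2: 5>2, res = 52+3 = 55
j=5,m=3: 5>3, res = 55+2 = 57
j=5,m=4: 5>4, res = 57+1 = 58
j=5,m=5: not 5>5, res = 58+4 = 62
j=5,m=6: not 5>6, res = 62+4 = 66
j=6,m=2: 6>2, res = 66+4 = 70
j=6,m=3: 6>3, res = 70+3 = 73
j=6,m=4: 6>4, res = 73+2 = 75
j=6,m=5: 6>5, res = 75+1 = 76
j=6,m=6: not 6>6, res = 76+4 = 80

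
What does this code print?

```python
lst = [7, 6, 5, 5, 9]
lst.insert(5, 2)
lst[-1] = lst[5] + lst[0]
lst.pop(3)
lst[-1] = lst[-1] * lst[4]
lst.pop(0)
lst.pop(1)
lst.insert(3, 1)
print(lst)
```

[6, 9, 81, 1]

insert 2 at 5 → [7, 6, 5, 5, 9, 2]
lst[-1] = lst[5]+lst[0] = 2+7 = 9 → [7, 6, 5, 5, 9, 9]
pop(3) removes 5 → [7, 6, 5, 9, 9]
lst[-1] = lst[-1]*lst[4] = 9*9 = 81 → [7, 6, 5, 9, 81]
pop(0) removes 7 → [6, 5, 9, 81]
pop(1) removes 5 → [6, 9, 81]
insert 1 at 3 → [6, 9, 81, 1]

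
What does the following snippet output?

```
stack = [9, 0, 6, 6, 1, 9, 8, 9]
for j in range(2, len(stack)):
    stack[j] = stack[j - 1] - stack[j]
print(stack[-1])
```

-39

j=2: stack[2] = 0-6 = -6 → [9, 0, -6, 6, 1, 9, 8, 9]
j=3: stack[3] = (-6)-6 = -12 → [9, 0, -6, -12, 1, 9, 8, 9]
j=4: stack[4] = (-12)-1 = -13 → [9, 0, -6, -12, -13, 9, 8, 9]
j=5: stack[5] = (-13)-9 = -22 → [9, 0, -6, -12, -13, -22, 8, 9]
j=6: stack[6] = (-22)-8 = -30 → [9, 0, -6, -12, -13, -22, -30, 9]
j=7: stack[7] = (-30)-9 = -39 → [9, 0, -6, -12, -13, -22, -30, -39]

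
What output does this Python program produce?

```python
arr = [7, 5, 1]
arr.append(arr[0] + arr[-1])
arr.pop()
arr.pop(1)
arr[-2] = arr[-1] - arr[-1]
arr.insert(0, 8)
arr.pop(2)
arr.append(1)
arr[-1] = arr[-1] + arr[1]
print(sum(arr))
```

append arr[0]+arr[-1] = 7+1 = 8 → [7, 5, 1, 8]
pop() removes 8 → [7, 5, 1]
pop(1) removes 5 → [7, 1]
arr[-2] = arr[-1]-arr[-1] = 1-1 = 0 → [0, 1]
insert 8 at 0 → [8, 0, 1]
pop(2) removes 1 → [8, 0]
append 1 → [8, 0, 1]
arr[-1] = arr[-1]+arr[1] = 1+0 = 1 → [8, 0, 1]
sum = 9

9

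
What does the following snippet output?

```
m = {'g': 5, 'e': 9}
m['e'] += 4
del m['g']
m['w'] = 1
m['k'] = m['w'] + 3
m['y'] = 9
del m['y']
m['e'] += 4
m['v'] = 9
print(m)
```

{'e': 17, 'w': 1, 'k': 4, 'v': 9}

m['e'] = 9+4 = 13 → {'g': 5, 'e': 13}
del 'g' → {'e': 13}
m['w'] = 1 → {'e': 13, 'w': 1}
m['k'] = m['w']+3 = 4 → {'e': 13, 'w': 1, 'k': 4}
m['y'] = 9 → {'e': 13, 'w': 1, 'k': 4, 'y': 9}
del 'y' → {'e': 13, 'w': 1, 'k': 4}
m['e'] = 13+4 = 17 → {'e': 17, 'w': 1, 'k': 4}
m['v'] = 9 → {'e': 17, 'w': 1, 'k': 4, 'v': 9}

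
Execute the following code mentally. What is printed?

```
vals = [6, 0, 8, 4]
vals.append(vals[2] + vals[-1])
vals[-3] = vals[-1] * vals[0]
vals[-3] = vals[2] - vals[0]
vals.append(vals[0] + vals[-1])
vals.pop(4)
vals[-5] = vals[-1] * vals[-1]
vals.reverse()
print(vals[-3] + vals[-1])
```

append vals[2]+vals[-1] = 8+4 = 12 → [6, 0, 8, 4, 12]
vals[-3] = vals[-1]*vals[0] = 12*6 = 72 → [6, 0, 72, 4, 12]
vals[-3] = vals[2]-vals[0] = 72-6 = 66 → [6, 0, 66, 4, 12]
append vals[0]+vals[-1] = 6+12 = 18 → [6, 0, 66, 4, 12, 18]
pop(4) removes 12 → [6, 0, 66, 4, 18]
vals[-5] = vals[-1]*vals[-1] = 18*18 = 324 → [324, 0, 66, 4, 18]
reverse → [18, 4, 66, 0, 324]
vals[-3]+vals[-1] = 66+324 = 390

390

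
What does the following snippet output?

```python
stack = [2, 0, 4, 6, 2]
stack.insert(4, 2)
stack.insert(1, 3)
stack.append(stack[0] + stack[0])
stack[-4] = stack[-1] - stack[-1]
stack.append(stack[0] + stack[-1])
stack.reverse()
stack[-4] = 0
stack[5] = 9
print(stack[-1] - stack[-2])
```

-1

insert 2 at 4 → [2, 0, 4, 6, 2, 2]
insert 3 at 1 → [2, 3, 0, 4, 6, 2, 2]
append stack[0]+stack[0] = 2+2 = 4 → [2, 3, 0, 4, 6, 2, 2, 4]
stack[-4] = stack[-1]-stack[-1] = 4-4 = 0 → [2, 3, 0, 4, 0, 2, 2, 4]
append stack[0]+stack[-1] = 2+4 = 6 → [2, 3, 0, 4, 0, 2, 2, 4, 6]
reverse → [6, 4, 2, 2, 0, 4, 0, 3, 2]
stack[-4] = 0 → [6, 4, 2, 2, 0, 0, 0, 3, 2]
stack[5] = 9 → [6, 4, 2, 2, 0, 9, 0, 3, 2]
stack[-1]-stack[-2] = 2-3 = -1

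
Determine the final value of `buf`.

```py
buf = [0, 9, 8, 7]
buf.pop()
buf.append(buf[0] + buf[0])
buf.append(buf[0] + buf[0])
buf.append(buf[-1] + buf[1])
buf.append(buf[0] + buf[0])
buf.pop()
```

pop() removes 7 → [0, 9, 8]
append buf[0]+buf[0] = 0+0 = 0 → [0, 9, 8, 0]
append buf[0]+buf[0] = 0+0 = 0 → [0, 9, 8, 0, 0]
append buf[-1]+buf[1] = 0+9 = 9 → [0, 9, 8, 0, 0, 9]
append buf[0]+buf[0] = 0+0 = 0 → [0, 9, 8, 0, 0, 9, 0]
pop() removes 0 → [0, 9, 8, 0, 0, 9]

[0, 9, 8, 0, 0, 9]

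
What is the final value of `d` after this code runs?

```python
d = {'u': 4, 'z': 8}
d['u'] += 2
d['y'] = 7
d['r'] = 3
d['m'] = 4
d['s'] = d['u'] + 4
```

d['u'] = 4+2 = 6 → {'u': 6, 'z': 8}
d['y'] = 7 → {'u': 6, 'z': 8, 'y': 7}
d['r'] = 3 → {'u': 6, 'z': 8, 'y': 7, 'r': 3}
d['m'] = 4 → {'u': 6, 'z': 8, 'y': 7, 'r': 3, 'm': 4}
d['s'] = d['u']+4 = 10 → {'u': 6, 'z': 8, 'y': 7, 'r': 3, 'm': 4, 's': 10}

{'u': 6, 'z': 8, 'y': 7, 'r': 3, 'm': 4, 's': 10}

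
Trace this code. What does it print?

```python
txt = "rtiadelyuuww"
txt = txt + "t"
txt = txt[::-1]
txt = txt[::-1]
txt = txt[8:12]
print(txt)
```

+ 't' → 'rtiadelyuuwwt'
reverse → 'twwuuyledaitr'
reverse → 'rtiadelyuuwwt'
slice [8:12] → 'uuww'

uuww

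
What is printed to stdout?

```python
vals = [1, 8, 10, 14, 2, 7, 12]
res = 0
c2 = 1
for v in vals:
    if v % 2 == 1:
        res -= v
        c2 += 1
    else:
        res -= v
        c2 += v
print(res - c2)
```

-103

v=1: odd, res = 0-1 = -1; c2=2
v=8: not odd, res = (-1)-8 = -9; c2=10
v=10: not odd, res = (-9)-10 = -19; c2=20
v=14: not odd, res = (-19)-14 = -33; c2=34
v=2: not odd, res = (-33)-2 = -35; c2=36
v=7: odd, res = (-35)-7 = -42; c2=37
v=12: not odd, res = (-42)-12 = -54; c2=49
res-c2 = (-54)-49 = -103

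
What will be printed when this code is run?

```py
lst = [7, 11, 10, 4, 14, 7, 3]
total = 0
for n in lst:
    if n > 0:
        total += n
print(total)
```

n=7: >0, total = 0+7 = 7
n=11: >0, total = 7+11 = 18
n=10: >0, total = 18+10 = 28
n=4: >0, total = 28+4 = 32
n=14: >0, total = 32+14 = 46
n=7: >0, total = 46+7 = 53
n=3: >0, total = 53+3 = 56

56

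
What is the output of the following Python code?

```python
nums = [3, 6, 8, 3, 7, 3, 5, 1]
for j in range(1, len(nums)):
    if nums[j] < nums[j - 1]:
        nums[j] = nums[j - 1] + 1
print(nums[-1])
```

13

j=1: 6>=3, unchanged → [3, 6, 8, 3, 7, 3, 5, 1]
j=2: 8>=6, unchanged → [3, 6, 8, 3, 7, 3, 5, 1]
j=3: 3<8, nums[3] = 8+1 = 9 → [3, 6, 8, 9, 7, 3, 5, 1]
j=4: 7<9, nums[4] = 9+1 = 10 → [3, 6, 8, 9, 10, 3, 5, 1]
j=5: 3<10, nums[5] = 10+1 = 11 → [3, 6, 8, 9, 10, 11, 5, 1]
j=6: 5<11, nums[6] = 11+1 = 12 → [3, 6, 8, 9, 10, 11, 12, 1]
j=7: 1<12, nums[7] = 12+1 = 13 → [3, 6, 8, 9, 10, 11, 12, 13]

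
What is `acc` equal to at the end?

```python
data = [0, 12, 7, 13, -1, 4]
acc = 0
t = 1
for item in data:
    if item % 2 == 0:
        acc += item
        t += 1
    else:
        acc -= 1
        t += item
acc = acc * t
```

item=0: even, acc = 0+0 = 0; t=2
item=12: even, acc = 0+12 = 12; t=3
item=7: not even, acc = 12-1 = 11; t=10
item=13: not even, acc = 11-1 = 10; t=23
item=-1: not even, acc = 10-1 = 9; t=22
item=4: even, acc = 9+4 = 13; t=23
acc*t = 13*23 = 299

299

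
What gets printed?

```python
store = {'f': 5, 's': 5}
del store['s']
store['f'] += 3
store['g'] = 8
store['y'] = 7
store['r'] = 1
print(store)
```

{'f': 8, 'g': 8, 'y': 7, 'r': 1}

del 's' → {'f': 5}
store['f'] = 5+3 = 8 → {'f': 8}
store['g'] = 8 → {'f': 8, 'g': 8}
store['y'] = 7 → {'f': 8, 'g': 8, 'y': 7}
store['r'] = 1 → {'f': 8, 'g': 8, 'y': 7, 'r': 1}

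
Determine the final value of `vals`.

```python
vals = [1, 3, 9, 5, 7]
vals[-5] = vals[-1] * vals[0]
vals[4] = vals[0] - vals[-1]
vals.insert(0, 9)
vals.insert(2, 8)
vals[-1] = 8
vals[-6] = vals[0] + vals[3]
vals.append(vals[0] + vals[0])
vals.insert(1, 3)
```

vals[-5] = vals[-1]*vals[0] = 7*1 = 7 → [7, 3, 9, 5, 7]
vals[4] = vals[0]-vals[-1] = 7-7 = 0 → [7, 3, 9, 5, 0]
insert 9 at 0 → [9, 7, 3, 9, 5, 0]
insert 8 at 2 → [9, 7, 8, 3, 9, 5, 0]
vals[-1] = 8 → [9, 7, 8, 3, 9, 5, 8]
vals[-6] = vals[0]+vals[3] = 9+3 = 12 → [9, 12, 8, 3, 9, 5, 8]
append vals[0]+vals[0] = 9+9 = 18 → [9, 12, 8, 3, 9, 5, 8, 18]
insert 3 at 1 → [9, 3, 12, 8, 3, 9, 5, 8, 18]

[9, 3, 12, 8, 3, 9, 5, 8, 18]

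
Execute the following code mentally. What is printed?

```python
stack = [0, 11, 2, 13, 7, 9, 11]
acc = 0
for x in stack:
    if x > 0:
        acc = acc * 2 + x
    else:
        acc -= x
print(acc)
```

545

x=0: not >0, acc = 0-0 = 0
x=11: >0, acc = 0*2+11 = 11
x=2: >0, acc = 11*2+2 = 24
x=13: >0, acc = 24*2+13 = 61
x=7: >0, acc = 61*2+7 = 129
x=9: >0, acc = 129*2+9 = 267
x=11: >0, acc = 267*2+11 = 545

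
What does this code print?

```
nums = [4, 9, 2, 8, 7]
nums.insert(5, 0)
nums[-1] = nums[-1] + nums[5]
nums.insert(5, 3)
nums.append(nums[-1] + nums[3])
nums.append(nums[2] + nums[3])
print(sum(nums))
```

insert 0 at 5 → [4, 9, 2, 8, 7, 0]
nums[-1] = nums[-1]+nums[5] = 0+0 = 0 → [4, 9, 2, 8, 7, 0]
insert 3 at 5 → [4, 9, 2, 8, 7, 3, 0]
append nums[-1]+nums[3] = 0+8 = 8 → [4, 9, 2, 8, 7, 3, 0, 8]
append nums[2]+nums[3] = 2+8 = 10 → [4, 9, 2, 8, 7, 3, 0, 8, 10]
sum = 51

51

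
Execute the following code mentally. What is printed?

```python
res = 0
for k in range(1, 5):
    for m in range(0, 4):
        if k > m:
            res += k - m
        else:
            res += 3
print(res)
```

38

k=1,m=0: 1>0, res = 0+1 = 1
k=1,m=1: not 1>1, res = 1+3 = 4
k=1,m=2: not 1>2, res = 4+3 = 7
k=1,m=3: not 1>3, res = 7+3 = 10
k=2,m=0: 2>0, res = 10+2 = 12
k=2,m=1: 2>1, res = 12+1 = 13
k=2,m=2: not 2>2, res = 13+3 = 16
k=2,m=3: not 2>3, res = 16+3 = 19
k=3,m=0: 3>0, res = 19+3 = 22
k=3,m=1: 3>1, res = 22+2 = 24
k=3,m=2: 3>2, res = 24+1 = 25
k=3,m=3: not 3>3, res = 25+3 = 28
k=4,m=0: 4>0, res = 28+4 = 32
k=4,m=1: 4>1, res = 32+3 = 35
k=4,m=2: 4>2, res = 35+2 = 37
k=4,m=3: 4>3, res = 37+1 = 38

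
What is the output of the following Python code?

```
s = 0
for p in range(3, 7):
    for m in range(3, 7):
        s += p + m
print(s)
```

p=3,m=3: s = 0+6 = 6
p=3,m=4: s = 6+7 = 13
p=3,m=5: s = 13+8 = 21
p=3,m=6: s = 21+9 = 30
p=4,m=3: s = 30+7 = 37
p=4,m=4: s = 37+8 = 45
p=4,m=5: s = 45+9 = 54
p=4,m=6: s = 54+10 = 64
p=5,m=3: s = 64+8 = 72
p=5,m=4: s = 72+9 = 81
p=5,m=5: s = 81+10 = 91
p=5,m=6: s = 91+11 = 102
p=6,m=3: s = 102+9 = 111
p=6,m=4: s = 111+10 = 121
p=6,m=5: s = 121+11 = 132
p=6,m=6: s = 132+12 = 144

144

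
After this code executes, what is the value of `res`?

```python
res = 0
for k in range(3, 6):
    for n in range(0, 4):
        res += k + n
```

k=3,n=0: res = 0+3 = 3
k=3,n=1: res = 3+4 = 7
k=3,n=2: res = 7+5 = 12
k=3,n=3: res = 12+6 = 18
k=4,n=0: res = 18+4 = 22
k=4,n=1: res = 22+5 = 27
k=4,n=2: res = 27+6 = 33
k=4,n=3: res = 33+7 = 40
k=5,n=0: res = 40+5 = 45
k=5,n=1: res = 45+6 = 51
k=5,n=2: res = 51+7 = 58
k=5,n=3: res = 58+8 = 66

66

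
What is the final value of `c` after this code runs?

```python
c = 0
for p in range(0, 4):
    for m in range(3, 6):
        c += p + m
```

p=0,m=3: c = 0+3 = 3
p=0,m=4: c = 3+4 = 7
p=0,m=5: c = 7+5 = 12
p=1,m=3: c = 12+4 = 16
p=1,m=4: c = 16+5 = 21
p=1,m=5: c = 21+6 = 27
p=2,m=3: c = 27+5 = 32
p=2,m=4: c = 32+6 = 38
p=2,m=5: c = 38+7 = 45
p=3,m=3: c = 45+6 = 51
p=3,m=4: c = 51+7 = 58
p=3,m=5: c = 58+8 = 66

66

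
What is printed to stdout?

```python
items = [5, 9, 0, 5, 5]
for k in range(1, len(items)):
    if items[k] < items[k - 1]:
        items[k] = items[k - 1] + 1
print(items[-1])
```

k=1: 9>=5, unchanged → [5, 9, 0, 5, 5]
k=2: 0<9, items[2] = 9+1 = 10 → [5, 9, 10, 5, 5]
k=3: 5<10, items[3] = 10+1 = 11 → [5, 9, 10, 11, 5]
k=4: 5<11, items[4] = 11+1 = 12 → [5, 9, 10, 11, 12]

12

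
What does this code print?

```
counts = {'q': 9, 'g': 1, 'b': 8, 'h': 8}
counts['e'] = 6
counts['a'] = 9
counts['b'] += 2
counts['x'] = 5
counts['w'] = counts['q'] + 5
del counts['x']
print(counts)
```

{'q': 9, 'g': 1, 'b': 10, 'h': 8, 'e': 6, 'a': 9, 'w': 14}

counts['e'] = 6 → {'q': 9, 'g': 1, 'b': 8, 'h': 8, 'e': 6}
counts['a'] = 9 → {'q': 9, 'g': 1, 'b': 8, 'h': 8, 'e': 6, 'a': 9}
counts['b'] = 8+2 = 10 → {'q': 9, 'g': 1, 'b': 10, 'h': 8, 'e': 6, 'a': 9}
counts['x'] = 5 → {'q': 9, 'g': 1, 'b': 10, 'h': 8, 'e': 6, 'a': 9, 'x': 5}
counts['w'] = counts['q']+5 = 14 → {'q': 9, 'g': 1, 'b': 10, 'h': 8, 'e': 6, 'a': 9, 'x': 5, 'w': 14}
del 'x' → {'q': 9, 'g': 1, 'b': 10, 'h': 8, 'e': 6, 'a': 9, 'w': 14}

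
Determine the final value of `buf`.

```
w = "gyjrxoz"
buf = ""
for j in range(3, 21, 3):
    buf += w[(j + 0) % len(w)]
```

j=3: add w[3]='r' → 'r'
j=6: add w[6]='z' → 'rz'
j=9: add w[2]='j' → 'rzj'
j=12: add w[5]='o' → 'rzjo'
j=15: add w[1]='y' → 'rzjoy'
j=18: add w[4]='x' → 'rzjoyx'

'rzjoyx'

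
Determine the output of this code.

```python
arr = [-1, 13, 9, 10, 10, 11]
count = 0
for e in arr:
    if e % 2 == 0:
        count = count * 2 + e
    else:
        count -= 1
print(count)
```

17

e=-1: not even, count = 0-1 = -1
e=13: not even, count = (-1)-1 = -2
e=9: not even, count = (-2)-1 = -3
e=10: even, count = (-3)*2+10 = 4
e=10: even, count = 4*2+10 = 18
e=11: not even, count = 18-1 = 17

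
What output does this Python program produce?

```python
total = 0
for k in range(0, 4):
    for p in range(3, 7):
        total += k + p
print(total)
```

k=0,p=3: total = 0+3 = 3
k=0,p=4: total = 3+4 = 7
k=0,p=5: total = 7+5 = 12
k=0,p=6: total = 12+6 = 18
k=1,p=3: total = 18+4 = 22
k=1,p=4: total = 22+5 = 27
k=1,p=5: total = 27+6 = 33
k=1,p=6: total = 33+7 = 40
k=2,p=3: total = 40+5 = 45
k=2,p=4: total = 45+6 = 51
k=2,p=5: total = 51+7 = 58
k=2,p=6: total = 58+8 = 66
k=3,p=3: total = 66+6 = 72
k=3,p=4: total = 72+7 = 79
k=3,p=5: total = 79+8 = 87
k=3,p=6: total = 87+9 = 96

96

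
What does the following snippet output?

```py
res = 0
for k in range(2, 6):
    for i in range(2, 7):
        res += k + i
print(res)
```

150

k=2,i=2: res = 0+4 = 4
k=2,i=3: res = 4+5 = 9
k=2,i=4: res = 9+6 = 15
k=2,i=5: res = 15+7 = 22
k=2,i=6: res = 22+8 = 30
k=3,i=2: res = 30+5 = 35
k=3,i=3: res = 35+6 = 41
k=3,i=4: res = 41+7 = 48
k=3,i=5: res = 48+8 = 56
k=3,i=6: res = 56+9 = 65
k=4,i=2: res = 65+6 = 71
k=4,i=3: res = 71+7 = 78
k=4,i=4: res = 78+8 = 86
k=4,i=5: res = 86+9 = 95
k=4,i=6: res = 95+10 = 105
k=5,i=2: res = 105+7 = 112
k=5,i=3: res = 112+8 = 120
k=5,i=4: res = 120+9 = 129
k=5,i=5: res = 129+10 = 139
k=5,i=6: res = 139+11 = 150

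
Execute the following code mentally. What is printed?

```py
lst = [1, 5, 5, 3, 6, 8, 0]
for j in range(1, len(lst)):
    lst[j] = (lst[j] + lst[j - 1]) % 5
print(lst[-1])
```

j=1: lst[1] = (5+1)%5 = 1 → [1, 1, 5, 3, 6, 8, 0]
j=2: lst[2] = (5+1)%5 = 1 → [1, 1, 1, 3, 6, 8, 0]
j=3: lst[3] = (3+1)%5 = 4 → [1, 1, 1, 4, 6, 8, 0]
j=4: lst[4] = (6+4)%5 = 0 → [1, 1, 1, 4, 0, 8, 0]
j=5: lst[5] = (8+0)%5 = 3 → [1, 1, 1, 4, 0, 3, 0]
j=6: lst[6] = (0+3)%5 = 3 → [1, 1, 1, 4, 0, 3, 3]

3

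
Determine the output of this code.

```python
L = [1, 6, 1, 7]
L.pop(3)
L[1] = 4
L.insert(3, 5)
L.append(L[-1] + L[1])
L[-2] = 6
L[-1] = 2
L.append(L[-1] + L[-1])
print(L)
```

pop(3) removes 7 → [1, 6, 1]
L[1] = 4 → [1, 4, 1]
insert 5 at 3 → [1, 4, 1, 5]
append L[-1]+L[1] = 5+4 = 9 → [1, 4, 1, 5, 9]
L[-2] = 6 → [1, 4, 1, 6, 9]
L[-1] = 2 → [1, 4, 1, 6, 2]
append L[-1]+L[-1] = 2+2 = 4 → [1, 4, 1, 6, 2, 4]

[1, 4, 1, 6, 2, 4]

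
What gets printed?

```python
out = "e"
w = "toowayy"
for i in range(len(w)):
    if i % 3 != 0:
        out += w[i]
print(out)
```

eooay

i=0: skip
i=1: add 'o' → 'eo'
i=2: add 'o' → 'eoo'
i=3: skip
i=4: add 'a' → 'eooa'
i=5: add 'y' → 'eooay'
i=6: skip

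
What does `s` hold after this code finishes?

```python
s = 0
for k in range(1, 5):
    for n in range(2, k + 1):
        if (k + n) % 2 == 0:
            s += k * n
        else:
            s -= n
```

k=2,n=2: even sum, s = 0+4 = 4
k=3,n=2: odd sum, s = 4-2 = 2
k=3,n=3: even sum, s = 2+9 = 11
k=4,n=2: even sum, s = 11+8 = 19
k=4,n=3: odd sum, s = 19-3 = 16
k=4,n=4: even sum, s = 16+16 = 32

32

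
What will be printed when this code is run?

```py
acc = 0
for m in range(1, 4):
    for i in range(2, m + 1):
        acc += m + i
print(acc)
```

15

m=2,i=2: acc = 0+4 = 4
m=3,i=2: acc = 4+5 = 9
m=3,i=3: acc = 9+6 = 15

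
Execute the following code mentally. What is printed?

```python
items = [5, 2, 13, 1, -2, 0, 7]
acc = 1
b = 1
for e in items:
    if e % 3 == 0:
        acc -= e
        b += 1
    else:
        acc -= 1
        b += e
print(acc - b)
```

-33

e=5: not %3==0, acc = 1-1 = 0; b=6
e=2: not %3==0, acc = 0-1 = -1; b=8
e=13: not %3==0, acc = (-1)-1 = -2; b=21
e=1: not %3==0, acc = (-2)-1 = -3; b=22
e=-2: not %3==0, acc = (-3)-1 = -4; b=20
e=0: %3==0, acc = (-4)-0 = -4; b=21
e=7: not %3==0, acc = (-4)-1 = -5; b=28
acc-b = (-5)-28 = -33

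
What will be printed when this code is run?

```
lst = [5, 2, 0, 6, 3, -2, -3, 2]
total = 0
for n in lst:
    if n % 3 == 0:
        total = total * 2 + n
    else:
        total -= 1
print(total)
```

-8

n=5: not %3==0, total = 0-1 = -1
n=2: not %3==0, total = (-1)-1 = -2
n=0: %3==0, total = (-2)*2+0 = -4
n=6: %3==0, total = (-4)*2+6 = -2
n=3: %3==0, total = (-2)*2+3 = -1
n=-2: not %3==0, total = (-1)-1 = -2
n=-3: %3==0, total = (-2)*2+(-3) = -7
n=2: not %3==0, total = (-7)-1 = -8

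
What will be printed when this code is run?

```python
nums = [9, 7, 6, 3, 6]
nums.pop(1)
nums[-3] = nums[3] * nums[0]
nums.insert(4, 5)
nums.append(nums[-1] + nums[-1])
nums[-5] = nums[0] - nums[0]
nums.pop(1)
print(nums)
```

pop(1) removes 7 → [9, 6, 3, 6]
nums[-3] = nums[3]*nums[0] = 6*9 = 54 → [9, 54, 3, 6]
insert 5 at 4 → [9, 54, 3, 6, 5]
append nums[-1]+nums[-1] = 5+5 = 10 → [9, 54, 3, 6, 5, 10]
nums[-5] = nums[0]-nums[0] = 9-9 = 0 → [9, 0, 3, 6, 5, 10]
pop(1) removes 0 → [9, 3, 6, 5, 10]

[9, 3, 6, 5, 10]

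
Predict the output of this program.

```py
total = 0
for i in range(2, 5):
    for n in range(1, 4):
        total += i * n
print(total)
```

i=2,n=1: total = 0+2 = 2
i=2,n=2: total = 2+4 = 6
i=2,n=3: total = 6+6 = 12
i=3,n=1: total = 12+3 = 15
i=3,n=2: total = 15+6 = 21
i=3,n=3: total = 21+9 = 30
i=4,n=1: total = 30+4 = 34
i=4,n=2: total = 34+8 = 42
i=4,n=3: total = 42+12 = 54

54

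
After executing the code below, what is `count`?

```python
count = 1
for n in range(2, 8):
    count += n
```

28

n=2: count = 1+2 = 3
n=3: count = 3+3 = 6
n=4: count = 6+4 = 10
n=5: count = 10+5 = 15
n=6: count = 15+6 = 21
n=7: count = 21+7 = 28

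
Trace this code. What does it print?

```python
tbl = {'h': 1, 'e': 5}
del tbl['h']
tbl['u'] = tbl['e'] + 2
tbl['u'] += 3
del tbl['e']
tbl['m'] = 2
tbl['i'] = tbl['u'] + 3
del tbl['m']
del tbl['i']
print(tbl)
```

del 'h' → {'e': 5}
tbl['u'] = tbl['e']+2 = 7 → {'e': 5, 'u': 7}
tbl['u'] = 7+3 = 10 → {'e': 5, 'u': 10}
del 'e' → {'u': 10}
tbl['m'] = 2 → {'u': 10, 'm': 2}
tbl['i'] = tbl['u']+3 = 13 → {'u': 10, 'm': 2, 'i': 13}
del 'm' → {'u': 10, 'i': 13}
del 'i' → {'u': 10}

{'u': 10}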